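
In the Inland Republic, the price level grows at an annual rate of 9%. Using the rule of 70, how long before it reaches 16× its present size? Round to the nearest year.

One doubling takes 70/9 = 7.78 years.
16× is 4 doublings, so 4 × 7.78 ≈ 31 years.

about 31 years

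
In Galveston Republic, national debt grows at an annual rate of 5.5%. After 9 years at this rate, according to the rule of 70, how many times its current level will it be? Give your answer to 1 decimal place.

Doubling time ≈ 70/5.5 = 12.73 years.
9 years / 12.73 ≈ 0.71 doublings → factor 2^0.71 ≈ 1.6.

around 1.6 times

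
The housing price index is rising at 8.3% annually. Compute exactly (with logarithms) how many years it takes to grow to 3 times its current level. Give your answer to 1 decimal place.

t = ln(3) / ln(1 + 0.083) = 1.0986 / 0.079735 ≈ 13.78.

13.8 years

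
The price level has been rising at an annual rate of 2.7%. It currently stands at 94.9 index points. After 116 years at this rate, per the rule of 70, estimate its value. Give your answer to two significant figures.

around 2100 index points

Doubling time ≈ 70/2.7 = 25.93 years.
116 years is 116/25.93 ≈ 4.47 doublings, a factor of 2^4.47 ≈ 22.16.
94.9 × 22.16 ≈ 2100 index points.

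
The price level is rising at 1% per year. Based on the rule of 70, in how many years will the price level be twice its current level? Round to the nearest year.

roughly 70 years

At 1%, doubling takes about 70/1 = 70.00 years.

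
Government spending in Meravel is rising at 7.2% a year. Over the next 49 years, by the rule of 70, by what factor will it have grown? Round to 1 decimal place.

around 32.9 times

Doubling time ≈ 70/7.2 = 9.72 years.
49 years / 9.72 ≈ 5.04 doublings → factor 2^5.04 ≈ 32.9.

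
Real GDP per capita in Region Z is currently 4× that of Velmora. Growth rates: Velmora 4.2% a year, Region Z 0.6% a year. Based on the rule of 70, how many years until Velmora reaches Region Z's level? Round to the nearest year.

approximately 39 years

The growth-rate gap is 4.2% − 0.6% = 3.6 percentage points.
So the ratio between them halves every 70/3.6 ≈ 19.44 years.
A 4× gap closes after 2 halvings: 2 × 19.44 ≈ 39 years.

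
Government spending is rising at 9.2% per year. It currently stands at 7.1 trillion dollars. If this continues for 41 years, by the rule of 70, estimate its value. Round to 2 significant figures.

It doubles every 70/9.2 ≈ 7.61 years, so 41 years is 5.39 doublings.
2^5.39 ≈ 41.93; 7.1 × 41.93 ≈ 300 trillion dollars.

roughly 300 trillion dollars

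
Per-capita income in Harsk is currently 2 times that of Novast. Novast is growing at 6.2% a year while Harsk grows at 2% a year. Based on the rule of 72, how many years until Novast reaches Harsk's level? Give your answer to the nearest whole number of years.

The growth-rate gap is 6.2% − 2% = 4.2 percentage points.
So the ratio between them halves every 72/4.2 ≈ 17.14 years.
A 2 times gap closes after 1 halving: 1 × 17.14 ≈ 17 years.

around 17 years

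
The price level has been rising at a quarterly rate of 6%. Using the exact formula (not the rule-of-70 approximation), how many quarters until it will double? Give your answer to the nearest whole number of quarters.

t = ln(2) / ln(1 + 0.06) = 0.6931 / 0.058269 ≈ 11.89.
≈ 12 quarters.

12 quarters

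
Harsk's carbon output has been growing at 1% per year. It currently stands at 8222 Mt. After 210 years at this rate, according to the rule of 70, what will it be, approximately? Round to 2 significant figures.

Doubling time ≈ 70/1 = 70.00 years.
210 years is 210/70.00 ≈ 3.00 doublings, a factor of 2^3.00 ≈ 8.00.
8222 × 8.00 ≈ 66000 Mt.

around 66000 Mt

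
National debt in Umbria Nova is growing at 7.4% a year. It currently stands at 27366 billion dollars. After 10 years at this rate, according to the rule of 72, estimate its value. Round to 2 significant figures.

approximately 56000 billion dollars

It doubles every 72/7.4 ≈ 9.73 years, so 10 years is 1.03 doublings.
2^1.03 ≈ 2.04; 27366 × 2.04 ≈ 56000 billion dollars.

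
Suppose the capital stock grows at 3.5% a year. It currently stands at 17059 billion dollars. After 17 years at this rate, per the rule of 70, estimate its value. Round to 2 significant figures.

31000 billion dollars

Doubling time ≈ 70/3.5 = 20.00 years.
17 years is 17/20.00 ≈ 0.85 doublings, a factor of 2^0.85 ≈ 1.80.
17059 × 1.80 ≈ 31000 billion dollars.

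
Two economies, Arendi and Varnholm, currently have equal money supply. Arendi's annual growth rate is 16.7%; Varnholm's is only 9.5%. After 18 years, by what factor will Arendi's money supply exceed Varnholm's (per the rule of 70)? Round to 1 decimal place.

about 3.6 times

Rate gap = 16.7% − 9.5% = 7.2 points.
The ratio doubles every 70/7.2 ≈ 9.72 years.
18/9.72 ≈ 1.85 doublings → ratio ≈ 2^1.85 ≈ 3.6.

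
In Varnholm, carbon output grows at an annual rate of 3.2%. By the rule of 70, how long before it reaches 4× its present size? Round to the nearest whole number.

One doubling takes 70/3.2 = 21.88 years.
Getting to 4× needs 2 doublings: 2 × 21.88 ≈ 44 years.

about 44 years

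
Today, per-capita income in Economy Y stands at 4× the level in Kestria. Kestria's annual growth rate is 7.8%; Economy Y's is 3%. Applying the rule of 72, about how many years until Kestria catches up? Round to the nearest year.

roughly 30 years

Kestria gains on Economy Y at 7.8% − 3% = 4.8 points a year.
At that relative rate the gap halves every 72/4.8 ≈ 15.00 years.
A 4× gap closes after 2 halvings: 2 × 15.00 ≈ 30 years.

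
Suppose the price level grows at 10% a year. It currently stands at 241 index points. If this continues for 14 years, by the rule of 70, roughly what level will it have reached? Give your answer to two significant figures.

Doubling time ≈ 70/10 = 7.00 years.
14 years is 14/7.00 ≈ 2.00 doublings, a factor of 2^2.00 ≈ 4.00.
241 × 4.00 ≈ 960 index points.

roughly 960 index points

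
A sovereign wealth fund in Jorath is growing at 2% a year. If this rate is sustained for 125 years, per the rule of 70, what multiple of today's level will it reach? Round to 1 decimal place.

about 11.9 times

Doubles every ≈ 35.00 years (70/2).
125 years is 3.57 doublings; 2^3.57 ≈ 11.9×.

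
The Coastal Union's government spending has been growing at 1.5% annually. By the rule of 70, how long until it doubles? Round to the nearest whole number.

roughly 47 years

70/1.5 ≈ 46.67, so it doubles roughly every 47 years.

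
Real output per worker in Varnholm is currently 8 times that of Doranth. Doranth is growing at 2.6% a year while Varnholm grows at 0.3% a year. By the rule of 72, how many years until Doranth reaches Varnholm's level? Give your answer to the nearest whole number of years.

Doranth gains on Varnholm at 2.6% − 0.3% = 2.3 points a year.
At that relative rate the gap halves every 72/2.3 ≈ 31.30 years.
An 8 times gap closes after 3 halvings: 3 × 31.30 ≈ 94 years.

about 94 years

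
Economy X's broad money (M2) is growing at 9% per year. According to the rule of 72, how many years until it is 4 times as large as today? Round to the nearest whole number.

about 16 years

At 9% it doubles every 72/9 ≈ 8.00 years.
Getting to 4× needs 2 doublings: 2 × 8.00 ≈ 16 years.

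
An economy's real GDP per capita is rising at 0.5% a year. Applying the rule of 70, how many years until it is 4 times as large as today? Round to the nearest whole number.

One doubling takes 70/0.5 = 140.00 years.
4× is 2 doublings, so 2 × 140.00 ≈ 280 years.

approximately 280 years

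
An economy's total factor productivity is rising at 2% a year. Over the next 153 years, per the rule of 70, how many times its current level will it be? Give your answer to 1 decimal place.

approximately 20.7 times

Doubles every ≈ 35.00 years (70/2).
153 years is 4.37 doublings; 2^4.37 ≈ 20.7×.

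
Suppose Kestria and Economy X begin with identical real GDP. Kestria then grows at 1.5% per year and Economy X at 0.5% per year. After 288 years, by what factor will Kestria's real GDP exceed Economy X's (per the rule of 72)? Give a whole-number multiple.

Rate gap = 1.5% − 0.5% = 1 point.
The ratio doubles every 72/1 ≈ 72.00 years.
288/72.00 ≈ 4.00 doublings → ratio ≈ 2^4.00 ≈ 16.

≈ 16 times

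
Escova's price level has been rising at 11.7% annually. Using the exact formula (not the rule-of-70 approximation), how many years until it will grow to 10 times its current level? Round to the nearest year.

21 years

t = ln(10) / ln(1 + 0.117) = 2.3026 / 0.110647 ≈ 20.81.
≈ 21 years.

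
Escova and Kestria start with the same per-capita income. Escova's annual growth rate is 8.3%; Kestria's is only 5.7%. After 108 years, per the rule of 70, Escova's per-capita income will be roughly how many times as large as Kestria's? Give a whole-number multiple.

Rate gap = 8.3% − 5.7% = 2.6 points.
The ratio doubles every 70/2.6 ≈ 26.92 years.
108/26.92 ≈ 4.01 doublings → ratio ≈ 2^4.01 ≈ 16.

roughly 16 times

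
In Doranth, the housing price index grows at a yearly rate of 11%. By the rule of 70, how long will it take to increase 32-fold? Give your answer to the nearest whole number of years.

One doubling takes 70/11 = 6.36 years.
32× is 5 doublings, so 5 × 6.36 ≈ 32 years.

≈ 32 years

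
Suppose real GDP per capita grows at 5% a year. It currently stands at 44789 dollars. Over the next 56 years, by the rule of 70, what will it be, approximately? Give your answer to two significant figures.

around 720000 dollars

It doubles every 70/5 ≈ 14.00 years, so 56 years is 4.00 doublings.
2^4.00 ≈ 16.00; 44789 × 16.00 ≈ 720000 dollars.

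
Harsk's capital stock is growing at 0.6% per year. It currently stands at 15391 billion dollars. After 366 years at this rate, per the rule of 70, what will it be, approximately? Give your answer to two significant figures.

around 140000 billion dollars

It doubles every 70/0.6 ≈ 116.67 years, so 366 years is 3.14 doublings.
2^3.14 ≈ 8.82; 15391 × 8.82 ≈ 140000 billion dollars.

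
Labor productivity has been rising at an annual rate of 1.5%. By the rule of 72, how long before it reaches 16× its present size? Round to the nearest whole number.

about 192 years

One doubling takes 72/1.5 = 48.00 years.
16 = 2^4, so 4 doublings → 192 years.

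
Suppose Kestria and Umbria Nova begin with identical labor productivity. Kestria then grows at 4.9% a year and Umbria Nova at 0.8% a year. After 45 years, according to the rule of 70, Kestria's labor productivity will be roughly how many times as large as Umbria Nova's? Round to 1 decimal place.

Rate gap = 4.9% − 0.8% = 4.1 points.
The ratio doubles every 70/4.1 ≈ 17.07 years.
45/17.07 ≈ 2.64 doublings → ratio ≈ 2^2.64 ≈ 6.2.

roughly 6.2 times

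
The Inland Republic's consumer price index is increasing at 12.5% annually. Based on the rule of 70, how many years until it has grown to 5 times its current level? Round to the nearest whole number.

Doubling time ≈ 70/12.5 = 5.60 years.
5× is log₂ 5 ≈ 2.32 doublings, so ≈ 2.32 × 5.60 = 13 years.

about 13 years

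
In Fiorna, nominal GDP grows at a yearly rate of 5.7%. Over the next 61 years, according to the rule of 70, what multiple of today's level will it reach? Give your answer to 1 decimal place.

Doubles every ≈ 12.28 years (70/5.7).
61 years is 4.97 doublings; 2^4.97 ≈ 31.3×.

≈ 31.3 times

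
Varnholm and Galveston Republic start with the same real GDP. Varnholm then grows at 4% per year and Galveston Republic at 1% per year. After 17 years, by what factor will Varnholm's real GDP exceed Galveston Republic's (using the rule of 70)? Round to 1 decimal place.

around 1.7 times

Varnholm pulls ahead at 3 pp per year, so the ratio doubles every 70/3 ≈ 23.33 years.
In 17 years that's 0.73 doublings: 2^0.73 ≈ 1.7.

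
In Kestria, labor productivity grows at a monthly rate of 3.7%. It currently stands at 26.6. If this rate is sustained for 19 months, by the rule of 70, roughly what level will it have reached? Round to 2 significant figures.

about 53

It doubles every 70/3.7 ≈ 18.92 months, so 19 months is 1.00 doublings.
2^1.00 ≈ 2.00; 26.6 × 2.00 ≈ 53.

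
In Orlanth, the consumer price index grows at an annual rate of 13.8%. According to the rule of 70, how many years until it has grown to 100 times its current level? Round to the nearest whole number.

At 13.8% it doubles every 70/13.8 ≈ 5.07 years.
100× is log₂ 100 ≈ 6.64 doublings, so ≈ 6.64 × 5.07 = 34 years.

≈ 34 years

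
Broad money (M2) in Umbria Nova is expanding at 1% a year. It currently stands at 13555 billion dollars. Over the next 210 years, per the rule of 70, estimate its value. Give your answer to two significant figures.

It doubles every 70/1 ≈ 70.00 years, so 210 years is 3.00 doublings.
2^3.00 ≈ 8.00; 13555 × 8.00 ≈ 110000 billion dollars.

about 110000 billion dollars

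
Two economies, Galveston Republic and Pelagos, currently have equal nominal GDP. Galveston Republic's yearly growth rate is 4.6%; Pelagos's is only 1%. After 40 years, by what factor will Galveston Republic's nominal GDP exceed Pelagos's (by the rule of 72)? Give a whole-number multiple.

Only the 3.6-point difference matters.
72/3.6 ≈ 20.00 years per doubling of the ratio; 40 years gives 2.00 doublings, so ≈ 4×.

≈ 4 times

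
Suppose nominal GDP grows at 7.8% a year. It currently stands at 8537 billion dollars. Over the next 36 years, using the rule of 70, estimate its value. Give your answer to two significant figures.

approximately 140000 billion dollars

It doubles every 70/7.8 ≈ 8.97 years, so 36 years is 4.01 doublings.
2^4.01 ≈ 16.11; 8537 × 16.11 ≈ 140000 billion dollars.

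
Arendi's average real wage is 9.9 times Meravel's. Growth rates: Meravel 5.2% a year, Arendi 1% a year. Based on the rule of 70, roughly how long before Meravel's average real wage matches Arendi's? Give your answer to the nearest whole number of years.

about 55 years

Meravel gains on Arendi at 5.2% − 1% = 4.2 points a year.
At that relative rate the gap halves every 70/4.2 ≈ 16.67 years.
A 9.9 times gap takes log₂(9.9) ≈ 3.31 halvings to close: 3.31 × 16.67 ≈ 55 years.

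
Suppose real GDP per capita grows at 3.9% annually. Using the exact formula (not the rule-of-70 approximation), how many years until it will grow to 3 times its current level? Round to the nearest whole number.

29 years

t = ln(3) / ln(1 + 0.039) = 1.0986 / 0.038259 ≈ 28.71.
≈ 29 years.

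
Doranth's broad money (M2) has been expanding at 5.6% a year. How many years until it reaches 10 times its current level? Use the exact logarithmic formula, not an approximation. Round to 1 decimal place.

t = ln(10) / ln(1 + 0.056) = 2.3026 / 0.054488 ≈ 42.26.

42.3 years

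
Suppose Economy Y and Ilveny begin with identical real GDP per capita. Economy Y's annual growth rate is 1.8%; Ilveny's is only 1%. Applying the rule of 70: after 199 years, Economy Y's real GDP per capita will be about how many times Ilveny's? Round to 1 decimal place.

Rate gap = 1.8% − 1% = 0.8 points.
The ratio doubles every 70/0.8 ≈ 87.50 years.
199/87.50 ≈ 2.27 doublings → ratio ≈ 2^2.27 ≈ 4.8.

approximately 4.8 times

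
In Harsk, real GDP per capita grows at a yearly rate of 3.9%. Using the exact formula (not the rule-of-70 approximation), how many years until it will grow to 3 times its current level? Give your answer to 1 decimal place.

28.7 years

t = ln(3) / ln(1 + 0.039) = 1.0986 / 0.038259 ≈ 28.71.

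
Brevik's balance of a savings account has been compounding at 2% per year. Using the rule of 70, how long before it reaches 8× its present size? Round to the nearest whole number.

At 2% it doubles every 70/2 ≈ 35.00 years.
Getting to 8× needs 3 doublings: 3 × 35.00 ≈ 105 years.

roughly 105 years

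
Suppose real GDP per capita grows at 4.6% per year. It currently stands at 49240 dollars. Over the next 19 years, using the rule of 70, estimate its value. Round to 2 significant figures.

≈ 120000 dollars

It doubles every 70/4.6 ≈ 15.22 years, so 19 years is 1.25 doublings.
2^1.25 ≈ 2.38; 49240 × 2.38 ≈ 120000 dollars.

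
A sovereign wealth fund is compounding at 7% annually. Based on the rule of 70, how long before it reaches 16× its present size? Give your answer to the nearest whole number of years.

about 40 years

At 7% it doubles every 70/7 ≈ 10.00 years.
Getting to 16× needs 4 doublings: 4 × 10.00 ≈ 40 years.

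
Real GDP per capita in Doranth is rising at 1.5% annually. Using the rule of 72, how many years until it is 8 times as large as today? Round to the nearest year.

approximately 144 years

Doubling time ≈ 72/1.5 = 48.00 years.
8× is 3 doublings, so 3 × 48.00 ≈ 144 years.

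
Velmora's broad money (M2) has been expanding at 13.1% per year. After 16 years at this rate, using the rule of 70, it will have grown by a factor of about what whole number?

approximately 8 times

Doubling time ≈ 70/13.1 = 5.34 years.
16/5.34 ≈ 3 doublings, so about 2^3 = 8×.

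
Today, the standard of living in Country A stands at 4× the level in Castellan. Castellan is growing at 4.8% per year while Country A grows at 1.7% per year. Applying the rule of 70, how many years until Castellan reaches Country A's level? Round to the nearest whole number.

The growth-rate gap is 4.8% − 1.7% = 3.1 percentage points.
So the ratio between them halves every 70/3.1 ≈ 22.58 years.
A 4× gap closes after 2 halvings: 2 × 22.58 ≈ 45 years.

45 years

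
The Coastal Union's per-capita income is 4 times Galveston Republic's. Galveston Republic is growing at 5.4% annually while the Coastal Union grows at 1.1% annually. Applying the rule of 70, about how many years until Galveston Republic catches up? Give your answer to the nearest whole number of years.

roughly 33 years

Galveston Republic gains on the Coastal Union at 5.4% − 1.1% = 4.3 points a year.
At that relative rate the gap halves every 70/4.3 ≈ 16.28 years.
A 4 times gap closes after 2 halvings: 2 × 16.28 ≈ 33 years.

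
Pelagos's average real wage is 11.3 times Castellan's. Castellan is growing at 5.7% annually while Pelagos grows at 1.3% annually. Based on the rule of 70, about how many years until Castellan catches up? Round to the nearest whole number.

Castellan gains on Pelagos at 5.7% − 1.3% = 4.4 points a year.
At that relative rate the gap halves every 70/4.4 ≈ 15.91 years.
An 11.3 times gap takes log₂(11.3) ≈ 3.50 halvings to close: 3.50 × 15.91 ≈ 56 years.

56 years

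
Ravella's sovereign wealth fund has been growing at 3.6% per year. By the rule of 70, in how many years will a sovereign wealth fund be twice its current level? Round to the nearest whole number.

19 years

Doubling time ≈ 70 / 3.6 = 19.44 years.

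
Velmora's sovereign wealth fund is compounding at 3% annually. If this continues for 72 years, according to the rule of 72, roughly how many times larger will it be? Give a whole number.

about 8 times

Doubling time ≈ 72/3 = 24.00 years.
72/24.00 ≈ 3 doublings, so about 2^3 = 8×.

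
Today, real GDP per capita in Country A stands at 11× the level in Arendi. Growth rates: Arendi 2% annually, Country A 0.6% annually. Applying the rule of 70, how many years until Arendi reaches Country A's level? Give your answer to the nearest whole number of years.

roughly 173 years

What matters is the difference: 1.4 pp.
Rule of 70 on the gap: the ratio halves every 70/1.4 ≈ 50.00 years.
An 11× gap takes log₂(11) ≈ 3.46 halvings to close: 3.46 × 50.00 ≈ 173 years.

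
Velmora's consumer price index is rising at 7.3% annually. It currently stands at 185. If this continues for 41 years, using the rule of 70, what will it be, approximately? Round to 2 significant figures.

about 3600

Doubling time ≈ 70/7.3 = 9.59 years.
41 years is 41/9.59 ≈ 4.28 doublings, a factor of 2^4.28 ≈ 19.43.
185 × 19.43 ≈ 3600.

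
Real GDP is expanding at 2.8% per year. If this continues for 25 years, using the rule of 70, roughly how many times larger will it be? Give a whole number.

70/2.8 ≈ 25.00 years per doubling.
25 years fits 1 doubling: 2^1 = 2.

approximately 2 times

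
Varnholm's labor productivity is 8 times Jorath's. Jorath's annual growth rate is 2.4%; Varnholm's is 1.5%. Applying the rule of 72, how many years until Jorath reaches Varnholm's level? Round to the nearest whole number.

The growth-rate gap is 2.4% − 1.5% = 0.9 percentage points.
So the ratio between them halves every 72/0.9 ≈ 80.00 years.
An 8 times gap closes after 3 halvings: 3 × 80.00 ≈ 240 years.

roughly 240 years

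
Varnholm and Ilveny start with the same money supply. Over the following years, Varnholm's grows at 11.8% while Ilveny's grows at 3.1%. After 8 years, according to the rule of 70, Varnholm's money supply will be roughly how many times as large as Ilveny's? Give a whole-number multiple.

approximately 2 times

Varnholm pulls ahead at 8.7 pp per year, so the ratio doubles every 70/8.7 ≈ 8.05 years.
In 8 years that's 0.99 doublings: 2^0.99 ≈ 2.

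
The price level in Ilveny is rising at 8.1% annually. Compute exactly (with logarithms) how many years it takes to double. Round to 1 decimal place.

t = ln(2) / ln(1 + 0.081) = 0.6931 / 0.077887 ≈ 8.90.

8.9 years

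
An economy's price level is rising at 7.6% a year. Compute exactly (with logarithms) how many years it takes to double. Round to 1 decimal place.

t = ln(2) / ln(1 + 0.076) = 0.6931 / 0.073250 ≈ 9.46.

9.5 years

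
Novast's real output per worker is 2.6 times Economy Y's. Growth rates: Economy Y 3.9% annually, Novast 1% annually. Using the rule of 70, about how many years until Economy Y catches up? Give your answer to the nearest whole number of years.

approximately 33 years

Economy Y gains on Novast at 3.9% − 1% = 2.9 points a year.
At that relative rate the gap halves every 70/2.9 ≈ 24.14 years.
A 2.6 times gap takes log₂(2.6) ≈ 1.38 halvings to close: 1.38 × 24.14 ≈ 33 years.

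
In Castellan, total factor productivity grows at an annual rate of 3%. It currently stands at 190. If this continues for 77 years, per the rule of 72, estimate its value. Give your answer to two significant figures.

roughly 1800

It doubles every 72/3 ≈ 24.00 years, so 77 years is 3.21 doublings.
2^3.21 ≈ 9.25; 190 × 9.25 ≈ 1800.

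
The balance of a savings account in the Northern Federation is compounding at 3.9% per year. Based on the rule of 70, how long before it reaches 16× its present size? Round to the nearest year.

At 3.9% it doubles every 70/3.9 ≈ 17.95 years.
16 = 2^4, so 4 doublings → 72 years.

about 72 years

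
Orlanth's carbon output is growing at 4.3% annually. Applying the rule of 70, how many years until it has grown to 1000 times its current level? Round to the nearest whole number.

Doubling time ≈ 70/4.3 = 16.28 years.
Reaching 1000× takes log₂(1000) ≈ 9.97 doublings.
9.97 × 16.28 ≈ 162 years.

roughly 162 years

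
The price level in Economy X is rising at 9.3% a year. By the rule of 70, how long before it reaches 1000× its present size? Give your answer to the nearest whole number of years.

around 75 years

Doubling time ≈ 70/9.3 = 7.53 years.
1000× is log₂ 1000 ≈ 9.97 doublings, so ≈ 9.97 × 7.53 = 75 years.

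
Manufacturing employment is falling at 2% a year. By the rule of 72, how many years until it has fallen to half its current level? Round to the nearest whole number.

roughly 36 years

The rule works in reverse for decay: 72/2 ≈ 36.00 years to halve.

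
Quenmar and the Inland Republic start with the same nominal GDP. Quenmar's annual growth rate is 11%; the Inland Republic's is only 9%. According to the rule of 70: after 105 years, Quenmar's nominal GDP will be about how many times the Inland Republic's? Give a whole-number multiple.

approximately 8 times

Only the 2-point difference matters.
70/2 ≈ 35.00 years per doubling of the ratio; 105 years gives 3.00 doublings, so ≈ 8×.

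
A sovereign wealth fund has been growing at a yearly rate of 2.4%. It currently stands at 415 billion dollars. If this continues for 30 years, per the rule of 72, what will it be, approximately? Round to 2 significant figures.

≈ 830 billion dollars

It doubles every 72/2.4 ≈ 30.00 years, so 30 years is 1.00 doublings.
2^1.00 ≈ 2.00; 415 × 2.00 ≈ 830 billion dollars.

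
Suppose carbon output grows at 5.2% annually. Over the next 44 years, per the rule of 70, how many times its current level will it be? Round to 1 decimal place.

Doubles every ≈ 13.46 years (70/5.2).
44 years is 3.27 doublings; 2^3.27 ≈ 9.6×.

around 9.6 times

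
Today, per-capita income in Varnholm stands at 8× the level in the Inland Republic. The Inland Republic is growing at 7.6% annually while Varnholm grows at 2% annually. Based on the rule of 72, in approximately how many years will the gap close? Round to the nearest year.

≈ 39 years

What matters is the difference: 5.6 pp.
Rule of 72 on the gap: the ratio halves every 72/5.6 ≈ 12.86 years.
An 8× gap closes after 3 halvings: 3 × 12.86 ≈ 39 years.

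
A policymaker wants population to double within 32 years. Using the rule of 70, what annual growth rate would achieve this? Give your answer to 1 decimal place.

70 / 32 ≈ 2.19, so about 2.2% annually.

about 2.2%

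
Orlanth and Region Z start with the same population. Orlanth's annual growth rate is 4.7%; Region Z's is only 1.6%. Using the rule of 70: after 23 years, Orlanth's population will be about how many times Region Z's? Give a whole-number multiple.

around 2 times

Rate gap = 4.7% − 1.6% = 3.1 points.
The ratio doubles every 70/3.1 ≈ 22.58 years.
23/22.58 ≈ 1.02 doublings → ratio ≈ 2^1.02 ≈ 2.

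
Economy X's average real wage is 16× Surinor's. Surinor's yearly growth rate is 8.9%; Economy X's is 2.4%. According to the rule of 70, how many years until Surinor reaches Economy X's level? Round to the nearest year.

Surinor gains on Economy X at 8.9% − 2.4% = 6.5 points a year.
At that relative rate the gap halves every 70/6.5 ≈ 10.77 years.
A 16× gap closes after 4 halvings: 4 × 10.77 ≈ 43 years.

approximately 43 years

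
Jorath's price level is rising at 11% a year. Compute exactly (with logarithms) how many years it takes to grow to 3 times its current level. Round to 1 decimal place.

10.5 years

t = ln(3) / ln(1 + 0.11) = 1.0986 / 0.104360 ≈ 10.53.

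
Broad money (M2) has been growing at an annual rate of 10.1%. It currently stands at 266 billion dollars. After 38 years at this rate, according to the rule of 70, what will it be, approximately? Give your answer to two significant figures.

around 12000 billion dollars

Doubling time ≈ 70/10.1 = 6.93 years.
38 years is 38/6.93 ≈ 5.48 doublings, a factor of 2^5.48 ≈ 44.63.
266 × 44.63 ≈ 12000 billion dollars.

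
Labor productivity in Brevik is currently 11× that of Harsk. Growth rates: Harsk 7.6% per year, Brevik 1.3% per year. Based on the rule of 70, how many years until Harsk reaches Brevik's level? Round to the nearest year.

Harsk gains on Brevik at 7.6% − 1.3% = 6.3 points a year.
At that relative rate the gap halves every 70/6.3 ≈ 11.11 years.
An 11× gap takes log₂(11) ≈ 3.46 halvings to close: 3.46 × 11.11 ≈ 38 years.

approximately 38 years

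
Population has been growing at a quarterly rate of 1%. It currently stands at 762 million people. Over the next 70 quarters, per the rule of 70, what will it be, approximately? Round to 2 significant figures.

approximately 1500 million people

Doubling time ≈ 70/1 = 70.00 quarters.
70 quarters is 70/70.00 ≈ 1.00 doublings, a factor of 2^1.00 ≈ 2.00.
762 × 2.00 ≈ 1500 million people.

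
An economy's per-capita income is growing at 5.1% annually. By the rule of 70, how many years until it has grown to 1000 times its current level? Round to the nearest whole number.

One doubling takes 70/5.1 = 13.73 years.
Reaching 1000× takes log₂(1000) ≈ 9.97 doublings.
9.97 × 13.73 ≈ 137 years.

roughly 137 years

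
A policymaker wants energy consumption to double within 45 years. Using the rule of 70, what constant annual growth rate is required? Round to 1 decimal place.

70 / 45 ≈ 1.56, so about 1.6% a year.

around 1.6% a year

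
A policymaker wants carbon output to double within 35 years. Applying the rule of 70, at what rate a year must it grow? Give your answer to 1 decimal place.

70 / 35 ≈ 2.00, so about 2.0% a year.

about 2.0%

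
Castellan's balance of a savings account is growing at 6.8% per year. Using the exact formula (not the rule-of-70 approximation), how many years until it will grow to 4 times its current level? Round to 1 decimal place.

t = ln(4) / ln(1 + 0.068) = 1.3863 / 0.065788 ≈ 21.07.

21.1 years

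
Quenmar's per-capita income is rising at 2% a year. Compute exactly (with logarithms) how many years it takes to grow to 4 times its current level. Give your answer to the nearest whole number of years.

t = ln(4) / ln(1 + 0.02) = 1.3863 / 0.019803 ≈ 70.00.
≈ 70 years.

70 years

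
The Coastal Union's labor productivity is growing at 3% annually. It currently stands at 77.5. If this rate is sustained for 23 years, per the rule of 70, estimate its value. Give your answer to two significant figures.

≈ 150

It doubles every 70/3 ≈ 23.33 years, so 23 years is 0.99 doublings.
2^0.99 ≈ 1.99; 77.5 × 1.99 ≈ 150.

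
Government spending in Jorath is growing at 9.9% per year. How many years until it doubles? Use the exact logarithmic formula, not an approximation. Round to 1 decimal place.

t = ln(2) / ln(1 + 0.099) = 0.6931 / 0.094401 ≈ 7.34.

7.3 years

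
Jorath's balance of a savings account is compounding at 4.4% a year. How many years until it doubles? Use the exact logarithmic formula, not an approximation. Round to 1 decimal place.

16.1 years

t = ln(2) / ln(1 + 0.044) = 0.6931 / 0.043059 ≈ 16.10.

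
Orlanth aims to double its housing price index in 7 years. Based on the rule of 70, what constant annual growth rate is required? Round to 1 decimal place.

70 / 7 ≈ 10.00, so about 10.0% annually.

roughly 10.0%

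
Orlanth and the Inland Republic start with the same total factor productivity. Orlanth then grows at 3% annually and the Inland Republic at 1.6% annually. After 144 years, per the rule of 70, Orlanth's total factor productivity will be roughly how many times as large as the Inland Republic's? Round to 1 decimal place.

7.4 times

Rate gap = 3% − 1.6% = 1.4 points.
The ratio doubles every 70/1.4 ≈ 50.00 years.
144/50.00 ≈ 2.88 doublings → ratio ≈ 2^2.88 ≈ 7.4.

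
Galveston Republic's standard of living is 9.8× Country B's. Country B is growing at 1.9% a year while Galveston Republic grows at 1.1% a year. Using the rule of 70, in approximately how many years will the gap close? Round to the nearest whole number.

The growth-rate gap is 1.9% − 1.1% = 0.8 percentage points.
So the ratio between them halves every 70/0.8 ≈ 87.50 years.
A 9.8× gap takes log₂(9.8) ≈ 3.29 halvings to close: 3.29 × 87.50 ≈ 288 years.

≈ 288 years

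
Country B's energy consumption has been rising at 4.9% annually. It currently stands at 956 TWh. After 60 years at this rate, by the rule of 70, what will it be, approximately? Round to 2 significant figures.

It doubles every 70/4.9 ≈ 14.29 years, so 60 years is 4.20 doublings.
2^4.20 ≈ 18.38; 956 × 18.38 ≈ 18000 TWh.

roughly 18000 TWh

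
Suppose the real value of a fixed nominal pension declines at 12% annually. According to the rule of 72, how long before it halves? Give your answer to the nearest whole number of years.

approximately 6 years

Halving time ≈ 72 / 12 = 6.00 → 6 years.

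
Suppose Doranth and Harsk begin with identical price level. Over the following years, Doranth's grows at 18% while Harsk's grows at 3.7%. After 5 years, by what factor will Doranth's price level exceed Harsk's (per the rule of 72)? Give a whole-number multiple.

about 2 times

Only the 14.3-point difference matters.
72/14.3 ≈ 5.03 years per doubling of the ratio; 5 years gives 0.99 doublings, so ≈ 2×.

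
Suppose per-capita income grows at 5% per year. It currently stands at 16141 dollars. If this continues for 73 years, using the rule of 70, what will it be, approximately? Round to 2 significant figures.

around 600000 dollars

Doubling time ≈ 70/5 = 14.00 years.
73 years is 73/14.00 ≈ 5.21 doublings, a factor of 2^5.21 ≈ 37.01.
16141 × 37.01 ≈ 600000 dollars.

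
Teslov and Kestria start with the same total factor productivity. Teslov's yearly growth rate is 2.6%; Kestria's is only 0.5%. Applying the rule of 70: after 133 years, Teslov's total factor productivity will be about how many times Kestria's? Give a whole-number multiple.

around 16 times

Rate gap = 2.6% − 0.5% = 2.1 points.
The ratio doubles every 70/2.1 ≈ 33.33 years.
133/33.33 ≈ 3.99 doublings → ratio ≈ 2^3.99 ≈ 16.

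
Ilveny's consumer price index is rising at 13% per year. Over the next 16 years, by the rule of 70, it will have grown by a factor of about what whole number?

roughly 8 times

Doubling time ≈ 70/13 = 5.38 years.
16/5.38 ≈ 3 doublings, so about 2^3 = 8×.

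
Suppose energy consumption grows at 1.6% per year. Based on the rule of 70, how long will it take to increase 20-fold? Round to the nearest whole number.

One doubling takes 70/1.6 = 43.75 years.
Reaching 20× takes log₂(20) ≈ 4.32 doublings.
4.32 × 43.75 ≈ 189 years.

189 years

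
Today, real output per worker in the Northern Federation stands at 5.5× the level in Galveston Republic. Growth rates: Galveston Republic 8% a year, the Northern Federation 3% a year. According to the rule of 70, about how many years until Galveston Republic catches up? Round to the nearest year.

34 years

The growth-rate gap is 8% − 3% = 5 percentage points.
So the ratio between them halves every 70/5 ≈ 14.00 years.
A 5.5× gap takes log₂(5.5) ≈ 2.46 halvings to close: 2.46 × 14.00 ≈ 34 years.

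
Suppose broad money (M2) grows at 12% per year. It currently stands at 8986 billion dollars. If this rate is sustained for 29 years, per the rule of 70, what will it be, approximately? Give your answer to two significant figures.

around 280000 billion dollars

Doubling time ≈ 70/12 = 5.83 years.
29 years is 29/5.83 ≈ 4.97 doublings, a factor of 2^4.97 ≈ 31.34.
8986 × 31.34 ≈ 280000 billion dollars.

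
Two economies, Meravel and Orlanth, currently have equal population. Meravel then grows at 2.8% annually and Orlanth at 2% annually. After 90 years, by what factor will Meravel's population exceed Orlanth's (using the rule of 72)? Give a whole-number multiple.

Meravel pulls ahead at 0.8 pp per year, so the ratio doubles every 72/0.8 ≈ 90.00 years.
In 90 years that's 1.00 doublings: 2^1.00 ≈ 2.

around 2 times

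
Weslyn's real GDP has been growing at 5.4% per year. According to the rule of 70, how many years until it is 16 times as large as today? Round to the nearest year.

≈ 52 years

At 5.4% it doubles every 70/5.4 ≈ 12.96 years.
16 = 2^4, so 4 doublings → 52 years.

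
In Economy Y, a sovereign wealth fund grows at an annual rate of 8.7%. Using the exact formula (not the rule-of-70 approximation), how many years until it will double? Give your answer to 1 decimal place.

t = ln(2) / ln(1 + 0.087) = 0.6931 / 0.083422 ≈ 8.31.

8.3 years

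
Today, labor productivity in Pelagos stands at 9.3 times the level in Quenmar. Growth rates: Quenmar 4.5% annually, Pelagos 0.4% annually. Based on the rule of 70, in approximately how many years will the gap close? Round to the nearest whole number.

What matters is the difference: 4.1 pp.
Rule of 70 on the gap: the ratio halves every 70/4.1 ≈ 17.07 years.
A 9.3 times gap takes log₂(9.3) ≈ 3.22 halvings to close: 3.22 × 17.07 ≈ 55 years.

approximately 55 years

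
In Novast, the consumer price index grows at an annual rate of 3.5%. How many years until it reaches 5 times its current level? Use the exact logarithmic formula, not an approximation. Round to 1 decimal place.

t = ln(5) / ln(1 + 0.035) = 1.6094 / 0.034401 ≈ 46.78.

46.8 years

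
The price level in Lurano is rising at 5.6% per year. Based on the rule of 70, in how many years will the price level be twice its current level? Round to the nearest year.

At 5.6%, doubling takes about 70/5.6 = 12.50 years.

13 years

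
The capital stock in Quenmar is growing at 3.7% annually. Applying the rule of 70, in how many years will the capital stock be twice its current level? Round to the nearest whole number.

19 years

Doubling time ≈ 70 / 3.7 = 18.92 years.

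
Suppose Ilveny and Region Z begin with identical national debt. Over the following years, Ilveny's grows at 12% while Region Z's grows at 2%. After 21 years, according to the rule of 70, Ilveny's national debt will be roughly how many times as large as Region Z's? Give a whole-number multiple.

Only the 10-point difference matters.
70/10 ≈ 7.00 years per doubling of the ratio; 21 years gives 3.00 doublings, so ≈ 8×.

≈ 8 times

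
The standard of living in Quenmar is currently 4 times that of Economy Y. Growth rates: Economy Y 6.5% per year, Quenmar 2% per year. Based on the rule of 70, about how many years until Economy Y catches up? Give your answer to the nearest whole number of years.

31 years

What matters is the difference: 4.5 pp.
Rule of 70 on the gap: the ratio halves every 70/4.5 ≈ 15.56 years.
A 4 times gap closes after 2 halvings: 2 × 15.56 ≈ 31 years.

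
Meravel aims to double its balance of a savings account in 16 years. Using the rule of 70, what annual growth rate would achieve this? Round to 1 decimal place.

4.4%

70 / 16 ≈ 4.38, so about 4.4% annually.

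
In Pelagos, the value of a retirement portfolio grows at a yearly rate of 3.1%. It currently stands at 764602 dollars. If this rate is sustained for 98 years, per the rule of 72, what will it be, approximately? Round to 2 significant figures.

It doubles every 72/3.1 ≈ 23.23 years, so 98 years is 4.22 doublings.
2^4.22 ≈ 18.64; 764602 × 18.64 ≈ 14000000 dollars.

roughly 14000000 dollars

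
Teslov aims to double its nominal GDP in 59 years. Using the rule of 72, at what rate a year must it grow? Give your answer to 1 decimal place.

around 1.2% a year

72 / 59 ≈ 1.22, so about 1.2% a year.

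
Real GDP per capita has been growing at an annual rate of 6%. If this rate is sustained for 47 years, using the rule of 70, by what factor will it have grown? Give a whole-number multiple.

At 6% one doubling takes ≈ 11.67 years; 47 years is 4 of them, so ×16.

16 times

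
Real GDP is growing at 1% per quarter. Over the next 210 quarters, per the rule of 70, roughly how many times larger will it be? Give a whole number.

around 8 times

70/1 ≈ 70.00 quarters per doubling.
210 quarters fits 3 doublings: 2^3 = 8.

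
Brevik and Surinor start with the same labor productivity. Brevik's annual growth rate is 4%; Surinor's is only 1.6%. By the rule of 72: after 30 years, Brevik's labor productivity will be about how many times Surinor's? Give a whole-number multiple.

around 2 times

Only the 2.4-point difference matters.
72/2.4 ≈ 30.00 years per doubling of the ratio; 30 years gives 1.00 doublings, so ≈ 2×.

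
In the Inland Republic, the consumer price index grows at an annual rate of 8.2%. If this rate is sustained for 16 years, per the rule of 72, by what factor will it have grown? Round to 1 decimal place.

Doubles every ≈ 8.78 years (72/8.2).
16 years is 1.82 doublings; 2^1.82 ≈ 3.5×.

approximately 3.5 times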